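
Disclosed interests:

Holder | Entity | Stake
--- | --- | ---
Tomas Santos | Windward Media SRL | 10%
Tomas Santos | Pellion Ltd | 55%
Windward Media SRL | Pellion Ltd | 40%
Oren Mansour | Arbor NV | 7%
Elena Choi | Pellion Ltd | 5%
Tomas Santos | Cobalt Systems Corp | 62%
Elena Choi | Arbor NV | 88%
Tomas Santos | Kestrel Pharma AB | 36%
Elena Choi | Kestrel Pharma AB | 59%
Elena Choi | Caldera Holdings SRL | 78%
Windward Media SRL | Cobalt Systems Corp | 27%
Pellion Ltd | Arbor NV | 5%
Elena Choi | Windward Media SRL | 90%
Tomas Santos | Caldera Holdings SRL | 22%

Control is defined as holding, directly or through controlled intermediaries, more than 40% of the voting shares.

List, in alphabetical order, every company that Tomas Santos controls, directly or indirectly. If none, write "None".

Cobalt Systems Corp, Pellion Ltd

Tomas holds 55% of Pellion, so Tomas controls Pellion.
Tomas holds 62% of Cobalt, so Tomas controls Cobalt.
No other company's threshold is met.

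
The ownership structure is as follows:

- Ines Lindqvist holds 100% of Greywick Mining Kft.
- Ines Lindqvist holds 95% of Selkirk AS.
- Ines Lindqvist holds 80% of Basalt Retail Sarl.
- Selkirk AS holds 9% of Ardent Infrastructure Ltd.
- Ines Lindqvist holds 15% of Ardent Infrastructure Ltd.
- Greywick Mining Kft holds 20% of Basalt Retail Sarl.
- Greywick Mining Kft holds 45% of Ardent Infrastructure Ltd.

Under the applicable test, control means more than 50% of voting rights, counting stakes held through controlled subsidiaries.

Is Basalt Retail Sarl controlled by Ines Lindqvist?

Ines holds 100% of Greywick, so Ines controls Greywick.
Ines and Greywick together hold 80% + 20% = 100% of Basalt, so Ines controls Basalt.

Yes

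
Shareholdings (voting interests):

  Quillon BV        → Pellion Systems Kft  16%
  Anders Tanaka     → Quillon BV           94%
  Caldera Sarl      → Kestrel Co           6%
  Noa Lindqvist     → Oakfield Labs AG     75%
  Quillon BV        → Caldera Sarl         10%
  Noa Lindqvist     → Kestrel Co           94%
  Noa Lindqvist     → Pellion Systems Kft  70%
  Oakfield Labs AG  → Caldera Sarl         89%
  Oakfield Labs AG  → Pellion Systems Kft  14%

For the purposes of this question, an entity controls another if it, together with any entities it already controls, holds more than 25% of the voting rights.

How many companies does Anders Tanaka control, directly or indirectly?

Anders holds 94% of Quillon, so Anders controls Quillon.
No other company's threshold is met.
Anders controls 1 company.

1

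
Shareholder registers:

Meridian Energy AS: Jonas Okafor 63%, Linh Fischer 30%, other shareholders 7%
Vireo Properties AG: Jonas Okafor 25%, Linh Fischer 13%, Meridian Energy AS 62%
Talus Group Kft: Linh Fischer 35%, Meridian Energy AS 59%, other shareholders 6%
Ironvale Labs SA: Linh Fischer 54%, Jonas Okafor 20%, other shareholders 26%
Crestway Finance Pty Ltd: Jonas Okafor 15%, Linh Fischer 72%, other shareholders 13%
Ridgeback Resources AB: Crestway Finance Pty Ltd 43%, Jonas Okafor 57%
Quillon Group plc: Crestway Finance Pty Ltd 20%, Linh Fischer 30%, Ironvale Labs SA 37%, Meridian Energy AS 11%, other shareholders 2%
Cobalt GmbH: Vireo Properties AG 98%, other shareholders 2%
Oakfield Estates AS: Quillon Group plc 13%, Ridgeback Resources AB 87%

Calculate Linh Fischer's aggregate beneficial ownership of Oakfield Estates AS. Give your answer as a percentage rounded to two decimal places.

35.73%

Linh reaches Oakfield along 5 paths.
Via Crestway → Quillon: 72% × 20% × 13% = 1.872%.
Via Quillon: 30% × 13% = 3.9%.
Via Ironvale → Quillon: 54% × 37% × 13% = 2.5974%.
Via Meridian → Quillon: 30% × 11% × 13% = 0.429%.
Via Crestway → Ridgeback: 72% × 43% × 87% = 26.9352%.
Total: 1.872% + 3.9% + 2.5974% + 0.429% + 26.9352% = 35.7336%.
Rounded: 35.73%.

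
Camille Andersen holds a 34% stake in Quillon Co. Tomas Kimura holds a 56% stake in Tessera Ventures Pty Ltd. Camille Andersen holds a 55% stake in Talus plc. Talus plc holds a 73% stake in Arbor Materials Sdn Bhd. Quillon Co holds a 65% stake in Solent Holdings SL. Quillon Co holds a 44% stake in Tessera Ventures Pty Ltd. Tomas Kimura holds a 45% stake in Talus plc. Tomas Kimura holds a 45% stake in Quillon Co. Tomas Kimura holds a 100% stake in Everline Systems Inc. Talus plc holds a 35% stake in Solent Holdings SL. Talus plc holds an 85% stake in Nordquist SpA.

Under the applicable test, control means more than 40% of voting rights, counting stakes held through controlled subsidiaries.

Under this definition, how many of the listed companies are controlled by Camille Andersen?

3

Camille holds 55% of Talus, so Camille controls Talus.
Talus holds 73% of Arbor, so Camille controls Arbor.
Talus holds 85% of Nordquist, so Camille controls Nordquist.
No other company's threshold is met.
Camille controls 3 companies.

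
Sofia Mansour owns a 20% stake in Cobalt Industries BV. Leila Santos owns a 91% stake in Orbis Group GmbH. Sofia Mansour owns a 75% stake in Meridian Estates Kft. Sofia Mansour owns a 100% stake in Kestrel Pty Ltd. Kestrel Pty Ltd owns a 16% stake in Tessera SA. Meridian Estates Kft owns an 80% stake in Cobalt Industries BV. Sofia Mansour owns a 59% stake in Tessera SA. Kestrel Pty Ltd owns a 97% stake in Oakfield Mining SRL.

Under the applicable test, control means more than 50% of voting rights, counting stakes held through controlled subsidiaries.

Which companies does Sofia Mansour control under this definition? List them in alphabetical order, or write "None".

Sofia holds 100% of Kestrel, so Sofia controls Kestrel.
Sofia holds 75% of Meridian, so Sofia controls Meridian.
Sofia and Kestrel together hold 59% + 16% = 75% of Tessera, so Sofia controls Tessera.
Sofia and Meridian together hold 20% + 80% = 100% of Cobalt, so Sofia controls Cobalt.
Kestrel holds 97% of Oakfield, so Sofia controls Oakfield.
No other company's threshold is met.

Cobalt Industries BV, Kestrel Pty Ltd, Meridian Estates Kft, Oakfield Mining SRL, Tessera SA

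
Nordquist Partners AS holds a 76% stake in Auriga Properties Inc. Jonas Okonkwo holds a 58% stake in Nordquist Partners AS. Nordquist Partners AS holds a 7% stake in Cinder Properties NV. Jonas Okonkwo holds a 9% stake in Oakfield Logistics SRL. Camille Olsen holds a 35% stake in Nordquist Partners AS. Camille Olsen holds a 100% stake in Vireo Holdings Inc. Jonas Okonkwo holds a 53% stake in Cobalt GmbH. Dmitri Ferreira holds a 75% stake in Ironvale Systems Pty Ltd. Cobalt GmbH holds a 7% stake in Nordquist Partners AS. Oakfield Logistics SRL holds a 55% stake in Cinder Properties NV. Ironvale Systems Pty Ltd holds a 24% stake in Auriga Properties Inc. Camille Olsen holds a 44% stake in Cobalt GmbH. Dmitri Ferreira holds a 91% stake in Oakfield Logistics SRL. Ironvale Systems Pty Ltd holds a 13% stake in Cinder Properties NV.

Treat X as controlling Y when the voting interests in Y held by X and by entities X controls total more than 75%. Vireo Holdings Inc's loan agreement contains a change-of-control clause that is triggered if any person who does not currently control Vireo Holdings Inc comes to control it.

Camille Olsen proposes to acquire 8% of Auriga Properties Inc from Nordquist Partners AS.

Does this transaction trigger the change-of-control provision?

The purchase adds only to Camille's holdings (Nordquist's stake shrinks), so Camille is the only person who could newly come to control Vireo.
Camille holds 100% of Vireo, so Camille controls Vireo.
So Camille already controls Vireo before the transaction.
After the purchase, Camille holds 8% of Auriga directly, and Nordquist's stake falls to 68%.
Camille controlled Vireo already, so this is not a new person acquiring control; every other person's position is unchanged or reduced.
No new person acquires control, so the clause is not triggered.

No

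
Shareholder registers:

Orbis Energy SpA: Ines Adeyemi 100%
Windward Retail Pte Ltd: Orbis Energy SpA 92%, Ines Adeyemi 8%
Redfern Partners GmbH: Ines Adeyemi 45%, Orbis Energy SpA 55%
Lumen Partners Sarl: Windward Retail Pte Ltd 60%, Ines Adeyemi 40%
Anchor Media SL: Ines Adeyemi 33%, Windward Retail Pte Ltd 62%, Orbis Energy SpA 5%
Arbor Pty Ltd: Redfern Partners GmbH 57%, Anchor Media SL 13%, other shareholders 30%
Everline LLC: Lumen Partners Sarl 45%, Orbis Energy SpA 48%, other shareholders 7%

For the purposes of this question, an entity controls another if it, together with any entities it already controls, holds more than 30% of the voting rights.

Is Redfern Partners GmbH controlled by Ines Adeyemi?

Yes

Ines holds 100% of Orbis, so Ines controls Orbis.
Ines and Orbis together hold 45% + 55% = 100% of Redfern, so Ines controls Redfern.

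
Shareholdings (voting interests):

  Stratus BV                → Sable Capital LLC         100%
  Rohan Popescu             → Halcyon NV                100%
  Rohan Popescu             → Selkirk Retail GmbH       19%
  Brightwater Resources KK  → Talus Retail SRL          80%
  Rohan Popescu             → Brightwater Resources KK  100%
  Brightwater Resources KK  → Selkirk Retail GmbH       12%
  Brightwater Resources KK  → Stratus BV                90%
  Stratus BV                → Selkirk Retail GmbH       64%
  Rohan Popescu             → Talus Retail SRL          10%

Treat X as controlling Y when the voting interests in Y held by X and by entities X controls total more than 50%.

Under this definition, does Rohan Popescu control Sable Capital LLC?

Yes

Rohan holds 100% of Brightwater, so Rohan controls Brightwater.
Brightwater holds 90% of Stratus, so Rohan controls Stratus.
Stratus holds 100% of Sable, so Rohan controls Sable.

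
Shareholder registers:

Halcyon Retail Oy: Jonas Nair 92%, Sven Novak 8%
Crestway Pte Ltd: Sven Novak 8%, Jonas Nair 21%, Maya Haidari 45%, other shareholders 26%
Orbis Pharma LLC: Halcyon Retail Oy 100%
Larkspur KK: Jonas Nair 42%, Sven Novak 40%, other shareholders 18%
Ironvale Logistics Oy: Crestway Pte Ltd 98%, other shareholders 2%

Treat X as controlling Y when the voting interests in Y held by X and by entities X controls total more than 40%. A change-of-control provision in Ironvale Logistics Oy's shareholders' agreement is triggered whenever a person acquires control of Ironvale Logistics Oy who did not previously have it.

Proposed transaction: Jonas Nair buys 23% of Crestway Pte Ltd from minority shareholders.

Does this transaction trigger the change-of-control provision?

The purchase changes only Jonas's holdings, so Jonas is the only person who could newly come to control Ironvale.
Jonas holds 92% of Halcyon, so Jonas controls Halcyon.
Halcyon holds 100% of Orbis, so Jonas controls Orbis.
Jonas holds 42% of Larkspur, so Jonas controls Larkspur.
Neither Jonas nor any entity Jonas controls holds any voting interest in Ironvale.
So before the transaction, Jonas does not control Ironvale.
After the purchase, Jonas's direct stake in Crestway rises to 21% + 23% = 44%.
Jonas holds 44% of Crestway, so Jonas controls Crestway.
Crestway holds 98% of Ironvale, so Jonas controls Ironvale.
Jonas did not control Ironvale before and does after, so the clause is triggered.

Yes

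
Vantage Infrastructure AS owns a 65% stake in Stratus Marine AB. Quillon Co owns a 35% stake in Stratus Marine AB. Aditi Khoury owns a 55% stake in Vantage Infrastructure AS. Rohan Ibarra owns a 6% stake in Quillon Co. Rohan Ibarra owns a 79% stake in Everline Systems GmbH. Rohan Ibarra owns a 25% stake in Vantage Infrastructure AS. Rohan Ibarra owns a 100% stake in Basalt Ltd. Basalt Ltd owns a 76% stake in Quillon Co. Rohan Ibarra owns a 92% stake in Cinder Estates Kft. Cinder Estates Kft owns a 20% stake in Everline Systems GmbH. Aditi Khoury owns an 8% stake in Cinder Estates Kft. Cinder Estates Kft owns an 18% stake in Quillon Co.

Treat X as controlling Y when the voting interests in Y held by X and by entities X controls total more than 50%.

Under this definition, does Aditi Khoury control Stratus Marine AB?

Yes

Aditi holds 55% of Vantage, so Aditi controls Vantage.
Vantage holds 65% of Stratus, so Aditi controls Stratus.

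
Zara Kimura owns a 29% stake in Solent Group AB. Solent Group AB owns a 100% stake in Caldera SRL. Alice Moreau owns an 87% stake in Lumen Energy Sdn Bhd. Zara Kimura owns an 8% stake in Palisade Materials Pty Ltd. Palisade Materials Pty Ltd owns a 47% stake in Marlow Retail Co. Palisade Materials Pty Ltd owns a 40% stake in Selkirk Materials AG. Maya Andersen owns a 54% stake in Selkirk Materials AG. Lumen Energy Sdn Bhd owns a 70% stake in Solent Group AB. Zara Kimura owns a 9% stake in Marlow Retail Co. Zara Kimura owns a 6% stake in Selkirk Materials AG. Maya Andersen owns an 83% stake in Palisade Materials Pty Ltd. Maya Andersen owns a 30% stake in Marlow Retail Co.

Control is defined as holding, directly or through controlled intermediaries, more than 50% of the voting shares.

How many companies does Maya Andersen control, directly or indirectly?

3

Maya holds 83% of Palisade, so Maya controls Palisade.
Maya and Palisade together hold 54% + 40% = 94% of Selkirk, so Maya controls Selkirk.
Maya and Palisade together hold 30% + 47% = 77% of Marlow, so Maya controls Marlow.
No other company's threshold is met.
Maya controls 3 companies.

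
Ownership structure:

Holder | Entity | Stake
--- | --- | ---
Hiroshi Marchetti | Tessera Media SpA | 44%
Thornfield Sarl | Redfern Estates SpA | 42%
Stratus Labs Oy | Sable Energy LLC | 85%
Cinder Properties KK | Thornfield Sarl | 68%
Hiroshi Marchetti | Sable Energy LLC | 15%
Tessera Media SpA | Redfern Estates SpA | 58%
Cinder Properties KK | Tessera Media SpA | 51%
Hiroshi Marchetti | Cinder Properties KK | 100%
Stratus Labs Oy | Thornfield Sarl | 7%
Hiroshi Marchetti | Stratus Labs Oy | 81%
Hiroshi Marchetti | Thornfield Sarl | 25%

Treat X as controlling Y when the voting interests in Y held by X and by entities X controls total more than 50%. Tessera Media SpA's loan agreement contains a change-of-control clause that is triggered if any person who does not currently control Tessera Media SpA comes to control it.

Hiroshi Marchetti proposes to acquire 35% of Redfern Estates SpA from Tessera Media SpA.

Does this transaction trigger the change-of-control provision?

The purchase adds only to Hiroshi's holdings (Tessera's stake shrinks), so Hiroshi is the only person who could newly come to control Tessera.
Hiroshi holds 100% of Cinder, so Hiroshi controls Cinder.
Hiroshi and Cinder together hold 44% + 51% = 95% of Tessera, so Hiroshi controls Tessera.
So Hiroshi already controls Tessera before the transaction.
After the purchase, Hiroshi holds 35% of Redfern directly, and Tessera's stake falls to 23%.
Hiroshi controlled Tessera already, so this is not a new person acquiring control; every other person's position is unchanged or reduced.
No new person acquires control, so the clause is not triggered.

No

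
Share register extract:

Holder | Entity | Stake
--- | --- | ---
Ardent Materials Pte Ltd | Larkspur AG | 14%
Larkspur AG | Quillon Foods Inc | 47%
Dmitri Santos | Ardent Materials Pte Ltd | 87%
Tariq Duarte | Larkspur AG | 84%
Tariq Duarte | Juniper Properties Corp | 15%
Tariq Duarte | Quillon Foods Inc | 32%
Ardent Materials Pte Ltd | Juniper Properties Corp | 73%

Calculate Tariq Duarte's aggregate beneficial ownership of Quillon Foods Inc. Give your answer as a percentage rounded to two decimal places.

Tariq reaches Quillon along 2 paths.
Via Larkspur: 84% × 47% = 39.48%.
Direct stake: 32% = 32%.
Total: 39.48% + 32% = 71.48%.

71.48%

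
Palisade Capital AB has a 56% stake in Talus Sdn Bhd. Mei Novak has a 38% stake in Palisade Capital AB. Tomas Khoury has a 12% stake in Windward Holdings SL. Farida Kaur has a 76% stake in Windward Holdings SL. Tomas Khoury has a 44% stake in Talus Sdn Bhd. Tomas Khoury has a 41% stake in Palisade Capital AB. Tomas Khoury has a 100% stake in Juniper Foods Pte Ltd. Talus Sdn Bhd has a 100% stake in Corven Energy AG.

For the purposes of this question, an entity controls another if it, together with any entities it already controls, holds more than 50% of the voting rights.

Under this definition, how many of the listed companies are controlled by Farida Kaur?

1

Farida holds 76% of Windward, so Farida controls Windward.
No other company's threshold is met.
Farida controls 1 company.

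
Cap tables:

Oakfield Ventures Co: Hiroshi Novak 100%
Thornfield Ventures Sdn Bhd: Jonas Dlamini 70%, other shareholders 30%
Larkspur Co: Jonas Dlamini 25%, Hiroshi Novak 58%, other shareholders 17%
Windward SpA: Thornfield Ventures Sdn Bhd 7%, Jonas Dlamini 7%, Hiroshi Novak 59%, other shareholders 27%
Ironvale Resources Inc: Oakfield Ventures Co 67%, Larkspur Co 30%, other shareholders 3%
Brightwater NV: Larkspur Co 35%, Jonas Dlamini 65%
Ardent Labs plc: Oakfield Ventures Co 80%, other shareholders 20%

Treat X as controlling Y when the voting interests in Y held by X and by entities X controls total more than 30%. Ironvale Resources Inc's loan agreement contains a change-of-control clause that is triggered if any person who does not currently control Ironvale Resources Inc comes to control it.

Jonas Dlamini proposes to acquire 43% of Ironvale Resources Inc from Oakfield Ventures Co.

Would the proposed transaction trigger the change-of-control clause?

The purchase adds only to Jonas's holdings (Oakfield's stake shrinks), so Jonas is the only person who could newly come to control Ironvale.
Jonas holds 70% of Thornfield, so Jonas controls Thornfield.
Jonas holds 65% of Brightwater, so Jonas controls Brightwater.
Neither Jonas nor any entity Jonas controls holds any voting interest in Ironvale.
So before the transaction, Jonas does not control Ironvale.
After the purchase, Jonas holds 43% of Ironvale directly, and Oakfield's stake falls to 24%.
Jonas holds 43% of Ironvale, so Jonas controls Ironvale.
Jonas did not control Ironvale before and does after, so the clause is triggered.

Yes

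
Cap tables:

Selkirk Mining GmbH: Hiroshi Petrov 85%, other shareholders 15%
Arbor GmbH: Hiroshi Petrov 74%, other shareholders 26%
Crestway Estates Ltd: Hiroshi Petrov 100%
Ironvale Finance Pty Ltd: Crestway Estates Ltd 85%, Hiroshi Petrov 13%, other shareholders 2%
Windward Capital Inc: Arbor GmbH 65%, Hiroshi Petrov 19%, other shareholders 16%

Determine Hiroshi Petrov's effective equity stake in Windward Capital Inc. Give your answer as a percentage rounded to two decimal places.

Hiroshi reaches Windward along 2 paths.
Via Arbor: 74% × 65% = 48.1%.
Direct stake: 19% = 19%.
Total: 48.1% + 19% = 67.1%.
Rounded: 67.10%.

67.10%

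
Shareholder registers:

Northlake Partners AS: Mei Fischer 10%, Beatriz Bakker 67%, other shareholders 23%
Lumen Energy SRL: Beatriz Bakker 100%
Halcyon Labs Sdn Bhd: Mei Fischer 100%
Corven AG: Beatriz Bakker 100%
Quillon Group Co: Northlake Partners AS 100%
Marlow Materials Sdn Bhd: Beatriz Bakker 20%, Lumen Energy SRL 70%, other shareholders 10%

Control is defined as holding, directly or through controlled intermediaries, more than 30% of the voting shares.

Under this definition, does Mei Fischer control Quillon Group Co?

Mei holds 100% of Halcyon, so Mei controls Halcyon.
Neither Mei nor any entity Mei controls holds any voting interest in Quillon.
So Mei does not control Quillon.

No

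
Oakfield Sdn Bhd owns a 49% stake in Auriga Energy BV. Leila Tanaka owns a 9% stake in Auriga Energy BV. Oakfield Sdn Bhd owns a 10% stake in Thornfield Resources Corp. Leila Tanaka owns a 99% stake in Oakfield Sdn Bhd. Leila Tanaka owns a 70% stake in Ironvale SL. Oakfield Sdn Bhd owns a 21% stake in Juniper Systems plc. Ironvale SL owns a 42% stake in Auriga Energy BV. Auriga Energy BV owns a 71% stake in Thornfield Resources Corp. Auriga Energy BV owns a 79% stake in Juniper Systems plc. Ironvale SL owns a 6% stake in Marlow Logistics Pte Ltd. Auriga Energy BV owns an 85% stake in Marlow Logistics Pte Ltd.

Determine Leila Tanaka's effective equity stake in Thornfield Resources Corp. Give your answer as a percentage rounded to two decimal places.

71.61%

Leila reaches Thornfield along 4 paths.
Via Ironvale → Auriga: 70% × 42% × 71% = 20.874%.
Via Oakfield → Auriga: 99% × 49% × 71% = 34.4421%.
Via Auriga: 9% × 71% = 6.39%.
Via Oakfield: 99% × 10% = 9.9%.
Total: 20.874% + 34.4421% + 6.39% + 9.9% = 71.6061%.
Rounded: 71.61%.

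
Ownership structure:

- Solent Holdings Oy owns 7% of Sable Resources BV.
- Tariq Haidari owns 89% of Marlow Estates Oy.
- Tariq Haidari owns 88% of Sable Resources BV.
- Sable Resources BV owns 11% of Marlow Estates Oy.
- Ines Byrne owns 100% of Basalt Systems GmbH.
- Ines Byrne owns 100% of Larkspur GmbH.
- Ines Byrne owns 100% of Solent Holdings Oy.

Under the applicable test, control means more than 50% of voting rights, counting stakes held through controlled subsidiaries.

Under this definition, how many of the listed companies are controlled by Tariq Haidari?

Tariq holds 88% of Sable, so Tariq controls Sable.
Sable and Tariq together hold 11% + 89% = 100% of Marlow, so Tariq controls Marlow.
No other company's threshold is met.
Tariq controls 2 companies.

2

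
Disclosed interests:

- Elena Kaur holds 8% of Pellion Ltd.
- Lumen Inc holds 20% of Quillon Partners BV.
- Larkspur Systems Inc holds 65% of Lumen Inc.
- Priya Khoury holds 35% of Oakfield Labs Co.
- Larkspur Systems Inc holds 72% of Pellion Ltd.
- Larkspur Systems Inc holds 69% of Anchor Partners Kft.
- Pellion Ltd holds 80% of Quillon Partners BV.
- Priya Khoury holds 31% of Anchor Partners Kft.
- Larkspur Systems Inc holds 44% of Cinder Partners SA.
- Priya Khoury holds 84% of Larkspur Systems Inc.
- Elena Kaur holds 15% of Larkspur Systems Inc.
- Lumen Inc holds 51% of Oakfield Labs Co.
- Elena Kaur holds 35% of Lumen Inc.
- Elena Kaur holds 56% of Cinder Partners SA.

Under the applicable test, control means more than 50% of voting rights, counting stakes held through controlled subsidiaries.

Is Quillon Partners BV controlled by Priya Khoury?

Priya holds 84% of Larkspur, so Priya controls Larkspur.
Larkspur holds 65% of Lumen, so Priya controls Lumen.
Larkspur holds 72% of Pellion, so Priya controls Pellion.
Pellion and Lumen together hold 80% + 20% = 100% of Quillon, so Priya controls Quillon.

Yes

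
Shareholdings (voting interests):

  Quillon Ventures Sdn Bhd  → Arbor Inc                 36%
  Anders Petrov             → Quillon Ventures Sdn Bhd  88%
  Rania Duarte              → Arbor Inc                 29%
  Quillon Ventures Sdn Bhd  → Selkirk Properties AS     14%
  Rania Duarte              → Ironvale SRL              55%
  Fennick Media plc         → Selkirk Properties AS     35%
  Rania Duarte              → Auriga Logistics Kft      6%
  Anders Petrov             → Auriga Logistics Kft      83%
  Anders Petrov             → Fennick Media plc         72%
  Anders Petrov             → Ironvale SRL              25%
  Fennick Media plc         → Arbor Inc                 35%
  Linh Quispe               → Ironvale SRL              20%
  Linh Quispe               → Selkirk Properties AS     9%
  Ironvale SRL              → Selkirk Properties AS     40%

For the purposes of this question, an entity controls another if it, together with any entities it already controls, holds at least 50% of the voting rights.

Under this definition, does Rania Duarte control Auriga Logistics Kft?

Rania holds 55% of Ironvale, so Rania controls Ironvale.
In Auriga, Rania's side holds only 6%, not ≥ 50%.
So Rania does not control Auriga.

No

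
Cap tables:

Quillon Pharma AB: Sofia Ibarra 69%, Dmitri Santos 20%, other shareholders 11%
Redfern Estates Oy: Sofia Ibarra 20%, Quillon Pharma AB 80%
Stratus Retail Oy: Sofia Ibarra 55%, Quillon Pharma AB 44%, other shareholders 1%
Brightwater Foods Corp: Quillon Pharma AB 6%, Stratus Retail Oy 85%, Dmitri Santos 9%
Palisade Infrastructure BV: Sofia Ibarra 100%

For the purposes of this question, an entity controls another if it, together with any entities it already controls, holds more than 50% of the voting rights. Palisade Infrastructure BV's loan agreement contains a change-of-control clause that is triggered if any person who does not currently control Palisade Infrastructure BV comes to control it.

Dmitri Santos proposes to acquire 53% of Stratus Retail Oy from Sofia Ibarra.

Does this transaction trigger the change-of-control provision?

No

The purchase adds only to Dmitri's holdings (Sofia's stake shrinks), so Dmitri is the only person who could newly come to control Palisade.
Dmitri's largest direct stake is 20% in Quillon, which does not meet the threshold, so Dmitri controls no company.
Neither Dmitri nor any entity Dmitri controls holds any voting interest in Palisade.
So before the transaction, Dmitri does not control Palisade.
After the purchase, Dmitri holds 53% of Stratus directly, and Sofia's stake falls to 2%.
Dmitri holds 53% of Stratus, so Dmitri controls Stratus.
Stratus and Dmitri together hold 85% + 9% = 94% of Brightwater, so Dmitri controls Brightwater.
After the transaction, neither Dmitri nor any entity Dmitri controls holds a voting interest in Palisade, so Dmitri still does not control it.
No new person acquires control, so the clause is not triggered.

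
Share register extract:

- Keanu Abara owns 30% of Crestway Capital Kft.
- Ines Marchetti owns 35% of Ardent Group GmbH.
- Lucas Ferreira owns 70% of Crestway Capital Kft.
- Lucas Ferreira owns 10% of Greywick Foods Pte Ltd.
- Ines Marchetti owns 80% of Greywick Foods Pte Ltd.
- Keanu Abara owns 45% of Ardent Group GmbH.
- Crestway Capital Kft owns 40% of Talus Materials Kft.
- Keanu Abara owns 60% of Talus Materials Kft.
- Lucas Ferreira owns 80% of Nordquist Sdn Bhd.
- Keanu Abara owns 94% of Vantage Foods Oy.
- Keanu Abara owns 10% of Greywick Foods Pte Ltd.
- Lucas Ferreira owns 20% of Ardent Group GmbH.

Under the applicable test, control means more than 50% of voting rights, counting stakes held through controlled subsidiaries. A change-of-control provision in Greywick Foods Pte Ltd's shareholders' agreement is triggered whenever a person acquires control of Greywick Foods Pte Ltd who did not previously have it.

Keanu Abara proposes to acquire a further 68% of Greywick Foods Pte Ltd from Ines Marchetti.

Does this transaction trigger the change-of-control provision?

Yes

The purchase adds only to Keanu's holdings (Ines's stake shrinks), so Keanu is the only person who could newly come to control Greywick.
Keanu holds 60% of Talus, so Keanu controls Talus.
Keanu holds 94% of Vantage, so Keanu controls Vantage.
In Greywick, Keanu's side holds only 10%, not > 50%.
So before the transaction, Keanu does not control Greywick.
After the purchase, Keanu's direct stake in Greywick rises to 10% + 68% = 78%, and Ines's stake falls to 12%.
Keanu holds 78% of Greywick, so Keanu controls Greywick.
Keanu did not control Greywick before and does after, so the clause is triggered.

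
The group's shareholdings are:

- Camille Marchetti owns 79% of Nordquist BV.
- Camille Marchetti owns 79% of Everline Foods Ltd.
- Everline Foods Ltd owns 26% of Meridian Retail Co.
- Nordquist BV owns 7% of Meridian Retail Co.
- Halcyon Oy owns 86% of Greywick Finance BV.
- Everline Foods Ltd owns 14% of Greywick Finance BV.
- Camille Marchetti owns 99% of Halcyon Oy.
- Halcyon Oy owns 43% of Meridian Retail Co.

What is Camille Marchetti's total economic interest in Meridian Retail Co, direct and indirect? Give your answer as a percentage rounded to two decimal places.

Camille reaches Meridian along 3 paths.
Via Halcyon: 99% × 43% = 42.57%.
Via Everline: 79% × 26% = 20.54%.
Via Nordquist: 79% × 7% = 5.53%.
Total: 42.57% + 20.54% + 5.53% = 68.64%.

68.64%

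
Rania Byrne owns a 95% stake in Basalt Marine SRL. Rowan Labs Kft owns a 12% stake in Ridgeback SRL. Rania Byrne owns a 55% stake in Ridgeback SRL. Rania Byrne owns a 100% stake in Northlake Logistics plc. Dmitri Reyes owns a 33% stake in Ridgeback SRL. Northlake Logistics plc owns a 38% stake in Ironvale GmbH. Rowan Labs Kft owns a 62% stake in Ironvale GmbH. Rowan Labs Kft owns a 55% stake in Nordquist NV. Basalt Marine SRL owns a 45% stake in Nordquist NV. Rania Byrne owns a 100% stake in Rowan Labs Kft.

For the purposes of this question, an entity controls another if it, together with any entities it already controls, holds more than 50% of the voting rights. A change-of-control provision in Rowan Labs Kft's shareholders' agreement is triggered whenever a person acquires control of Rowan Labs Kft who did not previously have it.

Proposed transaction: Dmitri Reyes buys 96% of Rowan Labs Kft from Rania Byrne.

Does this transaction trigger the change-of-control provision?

The purchase adds only to Dmitri's holdings (Rania's stake shrinks), so Dmitri is the only person who could newly come to control Rowan.
Dmitri's largest direct stake is 33% in Ridgeback, which does not meet the threshold, so Dmitri controls no company.
Neither Dmitri nor any entity Dmitri controls holds any voting interest in Rowan.
So before the transaction, Dmitri does not control Rowan.
After the purchase, Dmitri holds 96% of Rowan directly, and Rania's stake falls to 4%.
Dmitri holds 96% of Rowan, so Dmitri controls Rowan.
Dmitri did not control Rowan before and does after, so the clause is triggered.

Yes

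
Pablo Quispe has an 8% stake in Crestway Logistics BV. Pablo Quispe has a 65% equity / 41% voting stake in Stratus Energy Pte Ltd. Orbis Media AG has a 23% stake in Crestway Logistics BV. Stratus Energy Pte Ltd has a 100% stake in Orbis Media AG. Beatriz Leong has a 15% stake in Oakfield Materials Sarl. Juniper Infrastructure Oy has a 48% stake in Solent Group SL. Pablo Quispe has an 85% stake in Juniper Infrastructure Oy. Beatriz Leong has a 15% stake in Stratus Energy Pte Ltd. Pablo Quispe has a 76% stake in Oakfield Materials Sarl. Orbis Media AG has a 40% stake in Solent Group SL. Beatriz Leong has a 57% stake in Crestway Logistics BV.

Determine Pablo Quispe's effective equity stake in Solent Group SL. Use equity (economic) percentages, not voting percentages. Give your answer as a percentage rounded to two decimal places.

66.80%

Pablo reaches Solent along 2 paths.
Via Stratus → Orbis: 65% × 100% × 40% = 26%.
Via Juniper: 85% × 48% = 40.8%.
Total: 26% + 40.8% = 66.8%.
Rounded: 66.80%.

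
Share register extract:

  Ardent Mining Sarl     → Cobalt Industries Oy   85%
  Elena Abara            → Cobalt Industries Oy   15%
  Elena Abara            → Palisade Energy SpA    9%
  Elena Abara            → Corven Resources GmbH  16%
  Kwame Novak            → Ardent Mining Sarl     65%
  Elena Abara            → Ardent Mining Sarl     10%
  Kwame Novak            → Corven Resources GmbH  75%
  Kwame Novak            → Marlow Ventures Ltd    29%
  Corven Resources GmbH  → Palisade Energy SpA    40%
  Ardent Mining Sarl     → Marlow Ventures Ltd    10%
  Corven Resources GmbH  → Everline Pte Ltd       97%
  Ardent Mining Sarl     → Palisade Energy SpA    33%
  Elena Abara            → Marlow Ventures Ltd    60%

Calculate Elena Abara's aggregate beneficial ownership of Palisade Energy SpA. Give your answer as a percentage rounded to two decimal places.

Elena reaches Palisade along 3 paths.
Direct stake: 9% = 9%.
Via Ardent: 10% × 33% = 3.3%.
Via Corven: 16% × 40% = 6.4%.
Total: 9% + 3.3% + 6.4% = 18.7%.
Rounded: 18.70%.

18.70%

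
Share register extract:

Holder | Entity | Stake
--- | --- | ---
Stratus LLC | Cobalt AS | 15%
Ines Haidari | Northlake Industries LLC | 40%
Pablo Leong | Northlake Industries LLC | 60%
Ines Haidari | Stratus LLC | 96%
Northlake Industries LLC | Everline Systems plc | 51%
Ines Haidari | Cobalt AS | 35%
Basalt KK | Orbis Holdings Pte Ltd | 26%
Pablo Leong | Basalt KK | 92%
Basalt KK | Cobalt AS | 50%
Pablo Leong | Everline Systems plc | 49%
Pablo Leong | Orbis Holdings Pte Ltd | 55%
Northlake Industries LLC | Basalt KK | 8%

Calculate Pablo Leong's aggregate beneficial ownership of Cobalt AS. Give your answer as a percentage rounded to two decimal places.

Pablo reaches Cobalt along 2 paths.
Via Northlake → Basalt: 60% × 8% × 50% = 2.4%.
Via Basalt: 92% × 50% = 46%.
Total: 2.4% + 46% = 48.4%.
Rounded: 48.40%.

48.40%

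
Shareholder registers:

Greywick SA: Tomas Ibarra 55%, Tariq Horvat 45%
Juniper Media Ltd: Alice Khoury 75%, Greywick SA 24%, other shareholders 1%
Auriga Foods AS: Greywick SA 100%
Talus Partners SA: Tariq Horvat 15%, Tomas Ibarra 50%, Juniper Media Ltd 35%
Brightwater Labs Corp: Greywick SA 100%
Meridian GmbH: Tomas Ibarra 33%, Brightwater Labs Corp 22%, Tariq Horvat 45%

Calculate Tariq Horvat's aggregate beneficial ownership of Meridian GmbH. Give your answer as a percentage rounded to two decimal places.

54.90%

Tariq reaches Meridian along 2 paths.
Via Greywick → Brightwater: 45% × 100% × 22% = 9.9%.
Direct stake: 45% = 45%.
Total: 9.9% + 45% = 54.9%.
Rounded: 54.90%.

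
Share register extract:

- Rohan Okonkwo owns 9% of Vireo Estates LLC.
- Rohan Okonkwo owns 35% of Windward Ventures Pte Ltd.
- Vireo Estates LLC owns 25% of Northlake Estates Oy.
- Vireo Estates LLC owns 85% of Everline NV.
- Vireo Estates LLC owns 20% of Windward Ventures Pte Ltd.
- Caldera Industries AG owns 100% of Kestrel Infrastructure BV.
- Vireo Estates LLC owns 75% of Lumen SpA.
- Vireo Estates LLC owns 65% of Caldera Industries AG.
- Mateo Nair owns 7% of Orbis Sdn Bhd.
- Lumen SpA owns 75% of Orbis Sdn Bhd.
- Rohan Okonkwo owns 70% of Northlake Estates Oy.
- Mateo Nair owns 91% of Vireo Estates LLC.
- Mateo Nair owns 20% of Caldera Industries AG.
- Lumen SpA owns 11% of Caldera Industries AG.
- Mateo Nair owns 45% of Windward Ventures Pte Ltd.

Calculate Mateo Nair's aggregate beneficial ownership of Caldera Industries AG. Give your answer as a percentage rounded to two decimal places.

Mateo reaches Caldera along 3 paths.
Via Vireo: 91% × 65% = 59.15%.
Direct stake: 20% = 20%.
Via Vireo → Lumen: 91% × 75% × 11% = 7.5075%.
Total: 59.15% + 20% + 7.5075% = 86.6575%.
Rounded: 86.66%.

86.66%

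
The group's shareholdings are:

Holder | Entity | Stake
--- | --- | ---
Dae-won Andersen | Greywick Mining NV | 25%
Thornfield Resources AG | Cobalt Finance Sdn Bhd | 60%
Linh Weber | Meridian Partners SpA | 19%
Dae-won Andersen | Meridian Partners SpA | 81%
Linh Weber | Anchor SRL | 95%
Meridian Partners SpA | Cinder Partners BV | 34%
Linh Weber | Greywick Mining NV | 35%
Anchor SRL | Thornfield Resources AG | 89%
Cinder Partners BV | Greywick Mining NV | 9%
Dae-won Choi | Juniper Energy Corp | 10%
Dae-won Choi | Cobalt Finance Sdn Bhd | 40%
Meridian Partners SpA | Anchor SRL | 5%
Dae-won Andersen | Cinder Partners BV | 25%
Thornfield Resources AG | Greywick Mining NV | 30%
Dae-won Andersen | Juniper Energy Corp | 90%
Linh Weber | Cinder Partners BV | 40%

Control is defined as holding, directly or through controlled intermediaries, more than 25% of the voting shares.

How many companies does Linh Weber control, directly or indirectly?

Linh holds 95% of Anchor, so Linh controls Anchor.
Anchor holds 89% of Thornfield, so Linh controls Thornfield.
Linh holds 40% of Cinder, so Linh controls Cinder.
Thornfield and Linh and Cinder together hold 30% + 35% + 9% = 74% of Greywick, so Linh controls Greywick.
Thornfield holds 60% of Cobalt, so Linh controls Cobalt.
No other company's threshold is met.
Linh controls 5 companies.

5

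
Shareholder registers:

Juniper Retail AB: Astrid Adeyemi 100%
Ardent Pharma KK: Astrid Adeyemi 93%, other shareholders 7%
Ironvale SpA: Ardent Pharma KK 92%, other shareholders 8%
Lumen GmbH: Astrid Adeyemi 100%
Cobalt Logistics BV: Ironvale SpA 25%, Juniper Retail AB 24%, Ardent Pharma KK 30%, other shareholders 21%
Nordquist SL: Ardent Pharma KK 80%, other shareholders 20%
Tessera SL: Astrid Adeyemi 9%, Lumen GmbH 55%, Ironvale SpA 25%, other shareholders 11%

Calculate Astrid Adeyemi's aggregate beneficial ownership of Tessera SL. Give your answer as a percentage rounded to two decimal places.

85.39%

Astrid reaches Tessera along 3 paths.
Direct stake: 9% = 9%.
Via Lumen: 100% × 55% = 55%.
Via Ardent → Ironvale: 93% × 92% × 25% = 21.39%.
Total: 9% + 55% + 21.39% = 85.39%.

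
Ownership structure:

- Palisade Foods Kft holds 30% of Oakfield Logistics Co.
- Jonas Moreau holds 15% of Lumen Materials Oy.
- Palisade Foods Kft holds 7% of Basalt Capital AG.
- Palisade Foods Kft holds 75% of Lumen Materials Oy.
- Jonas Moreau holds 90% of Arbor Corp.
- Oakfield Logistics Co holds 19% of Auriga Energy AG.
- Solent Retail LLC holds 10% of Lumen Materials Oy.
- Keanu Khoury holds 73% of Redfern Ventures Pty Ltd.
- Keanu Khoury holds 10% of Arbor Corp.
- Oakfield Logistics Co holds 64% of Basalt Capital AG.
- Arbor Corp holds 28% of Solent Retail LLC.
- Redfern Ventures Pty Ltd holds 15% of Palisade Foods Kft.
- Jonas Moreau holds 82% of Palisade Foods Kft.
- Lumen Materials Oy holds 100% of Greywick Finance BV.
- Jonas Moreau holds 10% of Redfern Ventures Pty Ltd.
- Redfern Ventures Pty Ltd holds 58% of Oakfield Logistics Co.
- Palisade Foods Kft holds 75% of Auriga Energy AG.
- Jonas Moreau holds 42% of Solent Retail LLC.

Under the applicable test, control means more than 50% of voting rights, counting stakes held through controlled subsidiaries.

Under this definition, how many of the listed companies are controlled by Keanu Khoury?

3

Keanu holds 73% of Redfern, so Keanu controls Redfern.
Redfern holds 58% of Oakfield, so Keanu controls Oakfield.
Oakfield holds 64% of Basalt, so Keanu controls Basalt.
No other company's threshold is met.
Keanu controls 3 companies.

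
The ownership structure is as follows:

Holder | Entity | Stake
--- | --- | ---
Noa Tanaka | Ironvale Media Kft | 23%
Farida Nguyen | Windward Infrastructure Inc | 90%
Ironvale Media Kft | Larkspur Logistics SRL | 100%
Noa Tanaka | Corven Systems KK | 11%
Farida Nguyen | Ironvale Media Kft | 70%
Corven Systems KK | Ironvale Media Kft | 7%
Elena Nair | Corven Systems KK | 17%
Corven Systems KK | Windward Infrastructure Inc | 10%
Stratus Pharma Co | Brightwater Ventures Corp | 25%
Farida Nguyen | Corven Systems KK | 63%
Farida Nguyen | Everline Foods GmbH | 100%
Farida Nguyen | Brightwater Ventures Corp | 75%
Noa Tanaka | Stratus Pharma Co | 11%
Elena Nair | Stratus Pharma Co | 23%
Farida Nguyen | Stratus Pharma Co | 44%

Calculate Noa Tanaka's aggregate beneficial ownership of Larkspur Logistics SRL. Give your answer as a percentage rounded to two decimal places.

Noa reaches Larkspur along 2 paths.
Via Corven → Ironvale: 11% × 7% × 100% = 0.77%.
Via Ironvale: 23% × 100% = 23%.
Total: 0.77% + 23% = 23.77%.

23.77%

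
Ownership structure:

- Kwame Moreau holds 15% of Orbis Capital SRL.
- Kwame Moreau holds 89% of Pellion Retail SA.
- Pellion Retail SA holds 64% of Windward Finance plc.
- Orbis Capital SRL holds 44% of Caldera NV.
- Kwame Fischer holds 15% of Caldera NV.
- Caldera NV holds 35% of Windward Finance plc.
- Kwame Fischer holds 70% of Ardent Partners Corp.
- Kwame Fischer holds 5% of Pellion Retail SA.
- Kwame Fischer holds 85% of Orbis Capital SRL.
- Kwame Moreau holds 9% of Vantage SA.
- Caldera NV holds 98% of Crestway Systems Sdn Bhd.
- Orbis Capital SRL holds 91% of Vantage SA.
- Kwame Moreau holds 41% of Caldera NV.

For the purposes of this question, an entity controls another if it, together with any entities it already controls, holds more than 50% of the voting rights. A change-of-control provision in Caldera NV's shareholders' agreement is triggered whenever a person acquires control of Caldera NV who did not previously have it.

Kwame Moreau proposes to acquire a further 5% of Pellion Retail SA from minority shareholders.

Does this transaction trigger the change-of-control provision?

The purchase changes only Kwame Moreau's holdings, so Kwame Moreau is the only person who could newly come to control Caldera.
Kwame Moreau holds 89% of Pellion, so Kwame Moreau controls Pellion.
Pellion holds 64% of Windward, so Kwame Moreau controls Windward.
In Caldera, Kwame Moreau's side holds only 41%, not > 50%.
So before the transaction, Kwame Moreau does not control Caldera.
After the purchase, Kwame Moreau's direct stake in Pellion rises to 89% + 5% = 94%.
Kwame Moreau holds 94% of Pellion, so Kwame Moreau controls Pellion.
After the transaction, Kwame Moreau's side holds 41% of Caldera, not > 50%, so Kwame Moreau still does not control Caldera.
No new person acquires control, so the clause is not triggered.

No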